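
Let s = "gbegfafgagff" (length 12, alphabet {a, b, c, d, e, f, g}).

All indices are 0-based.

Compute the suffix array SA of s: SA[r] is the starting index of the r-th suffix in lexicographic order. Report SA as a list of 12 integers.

[5, 8, 1, 2, 11, 4, 10, 6, 7, 0, 3, 9]

sorted suffixes:
  #0 SA[0]=5  'afgagff'
  #1 SA[1]=8  'agff'
  #2 SA[2]=1  'begfafgagff'
  #3 SA[3]=2  'egfafgagff'
  #4 SA[4]=11  'f'
  #5 SA[5]=4  'fafgagff'
  #6 SA[6]=10  'ff'
  #7 SA[7]=6  'fgagff'
  #8 SA[8]=7  'gagff'
  #9 SA[9]=0  'gbegfafgagff'
  #10 SA[10]=3  'gfafgagff'
  #11 SA[11]=9  'gff'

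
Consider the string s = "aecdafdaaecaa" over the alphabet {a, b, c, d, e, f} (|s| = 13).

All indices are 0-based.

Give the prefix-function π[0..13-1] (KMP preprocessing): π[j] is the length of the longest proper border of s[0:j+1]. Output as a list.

[0, 0, 0, 0, 1, 0, 0, 1, 1, 2, 3, 1, 1]

π[0] = 0
j=1 s[j]='e': π[1]=0 (border '')
j=2 s[j]='c': π[2]=0 (border '')
j=3 s[j]='d': π[3]=0 (border '')
j=4 s[j]='a': π[4]=1 (border 'a')
j=5 s[j]='f': k: 1→0; π[5]=0 (border '')
j=6 s[j]='d': π[6]=0 (border '')
j=7 s[j]='a': π[7]=1 (border 'a')
j=8 s[j]='a': k: 1→0; π[8]=1 (border 'a')
j=9 s[j]='e': π[9]=2 (border 'ae')
j=10 s[j]='c': π[10]=3 (border 'aec')
j=11 s[j]='a': k: 3→0; π[11]=1 (border 'a')
j=12 s[j]='a': k: 1→0; π[12]=1 (border 'a')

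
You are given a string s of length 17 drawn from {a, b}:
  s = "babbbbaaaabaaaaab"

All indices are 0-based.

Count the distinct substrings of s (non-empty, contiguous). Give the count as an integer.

rank→(start, suffix):
  0 → (11, 'aaaaab')
  1 → (12, 'aaaab')
  2 → (6, 'aaaabaaaaab')
  3 → (13, 'aaab')
  4 → (7, 'aaabaaaaab')
  5 → (14, 'aab')
  6 → (8, 'aabaaaaab')
  7 → (15, 'ab')
  8 → (9, 'abaaaaab')
  9 → (1, 'abbbbaaaabaaaaab')
  10 → (16, 'b')
  11 → (10, 'baaaaab')
  12 → (5, 'baaaabaaaaab')
  13 → (0, 'babbbbaaaabaaaaab')
  14 → (4, 'bbaaaabaaaaab')
  15 → (3, 'bbbaaaabaaaaab')
  16 → (2, 'bbbbaaaabaaaaab')

SA = [11, 12, 6, 13, 7, 14, 8, 15, 9, 1, 16, 10, 5, 0, 4, 3, 2]
[i] adj suffixes → lcp
  [1] 11/12 → 4 ('aaaa')
  [2] 12/6 → 5 ('aaaab')
  [3] 6/13 → 3 ('aaa')
  [4] 13/7 → 4 ('aaab')
  [5] 7/14 → 2 ('aa')
  [6] 14/8 → 3 ('aab')
  [7] 8/15 → 1 ('a')
  [8] 15/9 → 2 ('ab')
  [9] 9/1 → 2 ('ab')
  [10] 1/16 → 0 ('')
  [11] 16/10 → 1 ('b')
  [12] 10/5 → 5 ('baaaa')
  [13] 5/0 → 2 ('ba')
  [14] 0/4 → 1 ('b')
  [15] 4/3 → 2 ('bb')
  [16] 3/2 → 3 ('bbb')

n(n+1)/2 = 17·18/2 = 153
Σ LCP = 0 + 4 + 5 + 3 + 4 + 2 + 3 + 1 + 2 + 2 + 0 + 1 + 5 + 2 + 1 + 2 + 3 = 40
distinct = 153 − 40 = 113

113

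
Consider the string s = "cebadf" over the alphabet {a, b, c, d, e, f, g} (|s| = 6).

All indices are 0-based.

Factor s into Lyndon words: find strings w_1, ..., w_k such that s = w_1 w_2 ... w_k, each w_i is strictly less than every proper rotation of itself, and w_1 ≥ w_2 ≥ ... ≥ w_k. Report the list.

emit factor 1: 'ce' (i=0, period=2)
emit factor 2: 'b' (i=2, period=1)
emit factor 3: 'adf' (i=3, period=3)

["ce", "b", "adf"]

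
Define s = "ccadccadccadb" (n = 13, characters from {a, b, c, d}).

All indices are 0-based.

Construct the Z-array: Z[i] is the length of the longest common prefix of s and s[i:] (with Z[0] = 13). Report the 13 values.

Z[0]=13
i=1: fresh scan; Z[1]=1 extend→box=[1,2)
i=2: fresh scan; Z[2]=0
i=3: fresh scan; Z[3]=0
i=4: fresh scan; Z[4]=8 extend→box=[4,12)
i=5: min(r-i=7, Z[1]=1)=1; Z[5]=1
i=6: min(r-i=6, Z[2]=0)=0; Z[6]=0
i=7: min(r-i=5, Z[3]=0)=0; Z[7]=0
i=8: min(r-i=4, Z[4]=8)=4; Z[8]=4
i=9: min(r-i=3, Z[5]=1)=1; Z[9]=1
i=10: min(r-i=2, Z[6]=0)=0; Z[10]=0
i=11: min(r-i=1, Z[7]=0)=0; Z[11]=0
i=12: fresh scan; Z[12]=0

[13, 1, 0, 0, 8, 1, 0, 0, 4, 1, 0, 0, 0]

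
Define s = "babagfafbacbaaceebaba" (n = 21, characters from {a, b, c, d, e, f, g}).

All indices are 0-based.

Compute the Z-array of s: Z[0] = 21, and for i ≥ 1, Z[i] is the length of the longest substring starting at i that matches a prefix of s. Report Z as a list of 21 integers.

Z[0]=21
i=1: fresh scan; Z[1]=0
i=2: fresh scan; Z[2]=2 scan→box=[2,4)
i=3: min(r-i=1, Z[1]=0)=0; Z[3]=0
i=4: fresh scan; Z[4]=0
i=5: fresh scan; Z[5]=0
i=6: fresh scan; Z[6]=0
i=7: fresh scan; Z[7]=0
i=8: fresh scan; Z[8]=2 scan→box=[8,10)
i=9: min(r-i=1, Z[1]=0)=0; Z[9]=0
i=10: fresh scan; Z[10]=0
i=11: fresh scan; Z[11]=2 scan→box=[11,13)
i=12: min(r-i=1, Z[1]=0)=0; Z[12]=0
i=13: fresh scan; Z[13]=0
i=14: fresh scan; Z[14]=0
i=15: fresh scan; Z[15]=0
i=16: fresh scan; Z[16]=0
i=17: fresh scan; Z[17]=4 scan→box=[17,21)
i=18: min(r-i=3, Z[1]=0)=0; Z[18]=0
i=19: min(r-i=2, Z[2]=2)=2; Z[19]=2
i=20: min(r-i=1, Z[3]=0)=0; Z[20]=0

[21, 0, 2, 0, 0, 0, 0, 0, 2, 0, 0, 2, 0, 0, 0, 0, 0, 4, 0, 2, 0]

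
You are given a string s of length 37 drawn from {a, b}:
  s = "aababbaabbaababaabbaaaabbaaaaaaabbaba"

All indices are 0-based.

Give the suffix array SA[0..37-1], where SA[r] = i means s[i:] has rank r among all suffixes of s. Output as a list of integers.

rank→(start, suffix):
  0 → (36, 'a')
  1 → (25, 'aaaaaaabbaba')
  2 → (26, 'aaaaaabbaba')
  3 → (27, 'aaaaabbaba')
  4 → (19, 'aaaabbaaaaaaabbaba')
  5 → (28, 'aaaabbaba')
  6 → (20, 'aaabbaaaaaaabbaba')
  7 → (29, 'aaabbaba')
  8 → (10, 'aababaabbaaaabbaaaaaaabbaba')
  9 → (0, 'aababbaabbaababaabbaaaabbaaaaaaabbaba')
  10 → (21, 'aabbaaaaaaabbaba')
  11 → (15, 'aabbaaaabbaaaaaaabbaba')
  12 → (6, 'aabbaababaabbaaaabbaaaaaaabbaba')
  13 → (30, 'aabbaba')
  14 → (34, 'aba')
  15 → (13, 'abaabbaaaabbaaaaaaabbaba')
  16 → (11, 'ababaabbaaaabbaaaaaaabbaba')
  17 → (1, 'ababbaabbaababaabbaaaabbaaaaaaabbaba')
  18 → (22, 'abbaaaaaaabbaba')
  19 → (16, 'abbaaaabbaaaaaaabbaba')
  20 → (7, 'abbaababaabbaaaabbaaaaaaabbaba')
  21 → (3, 'abbaabbaababaabbaaaabbaaaaaaabbaba')
  22 → (31, 'abbaba')
  23 → (35, 'ba')
  24 → (24, 'baaaaaaabbaba')
  25 → (18, 'baaaabbaaaaaaabbaba')
  26 → (9, 'baababaabbaaaabbaaaaaaabbaba')
  27 → (14, 'baabbaaaabbaaaaaaabbaba')
  28 → (5, 'baabbaababaabbaaaabbaaaaaaabbaba')
  29 → (33, 'baba')
  30 → (12, 'babaabbaaaabbaaaaaaabbaba')
  31 → (2, 'babbaabbaababaabbaaaabbaaaaaaabbaba')
  32 → (23, 'bbaaaaaaabbaba')
  33 → (17, 'bbaaaabbaaaaaaabbaba')
  34 → (8, 'bbaababaabbaaaabbaaaaaaabbaba')
  35 → (4, 'bbaabbaababaabbaaaabbaaaaaaabbaba')
  36 → (32, 'bbaba')

[36, 25, 26, 27, 19, 28, 20, 29, 10, 0, 21, 15, 6, 30, 34, 13, 11, 1, 22, 16, 7, 3, 31, 35, 24, 18, 9, 14, 5, 33, 12, 2, 23, 17, 8, 4, 32]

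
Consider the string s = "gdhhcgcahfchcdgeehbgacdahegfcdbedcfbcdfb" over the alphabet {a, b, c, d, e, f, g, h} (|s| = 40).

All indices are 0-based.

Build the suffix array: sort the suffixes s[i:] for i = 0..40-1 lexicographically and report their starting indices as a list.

rank | idx | suffix
   0 |  20 | acdahegfcdbedcfbcdfb
   1 |  23 | ahegfcdbedcfbcdfb
   2 |   7 | ahfchcdgeehbgacdahegfcdbedcfbcdfb
   3 |  39 | b
   4 |  35 | bcdfb
   5 |  30 | bedcfbcdfb
   6 |  18 | bgacdahegfcdbedcfbcdfb
   7 |   6 | cahfchcdgeehbgacdahegfcdbedcfbcdfb
   8 |  21 | cdahegfcdbedcfbcdfb
   9 |  28 | cdbedcfbcdfb
  10 |  36 | cdfb
  11 |  12 | cdgeehbgacdahegfcdbedcfbcdfb
  12 |  33 | cfbcdfb
  13 |   4 | cgcahfchcdgeehbgacdahegfcdbedcfbcdfb
  14 |  10 | chcdgeehbgacdahegfcdbedcfbcdfb
  15 |  22 | dahegfcdbedcfbcdfb
  16 |  29 | dbedcfbcdfb
  17 |  32 | dcfbcdfb
  18 |  37 | dfb
  19 |  13 | dgeehbgacdahegfcdbedcfbcdfb
  20 |   1 | dhhcgcahfchcdgeehbgacdahegfcdbedcfbcdfb
  21 |  31 | edcfbcdfb
  22 |  15 | eehbgacdahegfcdbedcfbcdfb
  23 |  25 | egfcdbedcfbcdfb
  24 |  16 | ehbgacdahegfcdbedcfbcdfb
  25 |  38 | fb
  26 |  34 | fbcdfb
  27 |  27 | fcdbedcfbcdfb
  28 |   9 | fchcdgeehbgacdahegfcdbedcfbcdfb
  29 |  19 | gacdahegfcdbedcfbcdfb
  30 |   5 | gcahfchcdgeehbgacdahegfcdbedcfbcdfb
  31 |   0 | gdhhcgcahfchcdgeehbgacdahegfcdbedcfbcdfb
  32 |  14 | geehbgacdahegfcdbedcfbcdfb
  33 |  26 | gfcdbedcfbcdfb
  34 |  17 | hbgacdahegfcdbedcfbcdfb
  35 |  11 | hcdgeehbgacdahegfcdbedcfbcdfb
  36 |   3 | hcgcahfchcdgeehbgacdahegfcdbedcfbcdfb
  37 |  24 | hegfcdbedcfbcdfb
  38 |   8 | hfchcdgeehbgacdahegfcdbedcfbcdfb
  39 |   2 | hhcgcahfchcdgeehbgacdahegfcdbedcfbcdfb

[20, 23, 7, 39, 35, 30, 18, 6, 21, 28, 36, 12, 33, 4, 10, 22, 29, 32, 37, 13, 1, 31, 15, 25, 16, 38, 34, 27, 9, 19, 5, 0, 14, 26, 17, 11, 3, 24, 8, 2]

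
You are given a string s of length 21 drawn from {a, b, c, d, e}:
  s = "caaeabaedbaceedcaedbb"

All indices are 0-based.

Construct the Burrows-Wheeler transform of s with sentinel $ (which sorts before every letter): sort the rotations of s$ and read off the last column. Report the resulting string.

rank  rotation                last
    0  $caaeabaedbaceedcaedbb  b
    1  aaeabaedbaceedcaedbb$c  c
    2  abaedbaceedcaedbb$caae  e
    3  aceedcaedbb$caaeabaedb  b
    4  aeabaedbaceedcaedbb$ca  a
    5  aedbaceedcaedbb$caaeab  b
    6  aedbb$caaeabaedbaceedc  c
    7  b$caaeabaedbaceedcaedb  b
    8  baceedcaedbb$caaeabaed  d
    9  baedbaceedcaedbb$caaea  a
   10  bb$caaeabaedbaceedcaed  d
   11  caaeabaedbaceedcaedbb$  $
   12  caedbb$caaeabaedbaceed  d
   13  ceedcaedbb$caaeabaedba  a
   14  dbaceedcaedbb$caaeabae  e
   15  dbb$caaeabaedbaceedcae  e
   16  dcaedbb$caaeabaedbacee  e
   17  eabaedbaceedcaedbb$caa  a
   18  edbaceedcaedbb$caaeaba  a
   19  edbb$caaeabaedbaceedca  a
   20  edcaedbb$caaeabaedbace  e
   21  eedcaedbb$caaeabaedbac  c

bcebabcbdad$daeeeaaaec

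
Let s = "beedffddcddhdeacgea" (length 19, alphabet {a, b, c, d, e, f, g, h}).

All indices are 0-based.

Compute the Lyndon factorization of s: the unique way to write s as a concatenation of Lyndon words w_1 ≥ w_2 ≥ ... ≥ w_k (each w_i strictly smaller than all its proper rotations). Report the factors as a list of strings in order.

["beedffddcddhde", "acge", "a"]

emit factor 1: 'beedffddcddhde' (i=0, period=14)
emit factor 2: 'acge' (i=14, period=4)
emit factor 3: 'a' (i=18, period=1)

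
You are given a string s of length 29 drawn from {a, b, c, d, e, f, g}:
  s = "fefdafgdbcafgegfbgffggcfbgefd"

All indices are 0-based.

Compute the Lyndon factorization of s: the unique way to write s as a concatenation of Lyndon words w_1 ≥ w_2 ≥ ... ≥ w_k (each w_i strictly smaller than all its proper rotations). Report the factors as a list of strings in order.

["f", "ef", "d", "afgdbcafgegfbgffggcfbgefd"]

emit factor 1: 'f' (i=0, period=1)
emit factor 2: 'ef' (i=1, period=2)
emit factor 3: 'd' (i=3, period=1)
emit factor 4: 'afgdbcafgegfbgffggcfbgefd' (i=4, period=25)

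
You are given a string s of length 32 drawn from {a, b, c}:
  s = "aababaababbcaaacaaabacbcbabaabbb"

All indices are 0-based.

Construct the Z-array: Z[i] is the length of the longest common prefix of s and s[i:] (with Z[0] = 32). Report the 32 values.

Z[0]=32
i=1: fresh scan; Z[1]=1 extend→box=[1,2)
i=2: fresh scan; Z[2]=0
i=3: fresh scan; Z[3]=1 extend→box=[3,4)
i=4: fresh scan; Z[4]=0
i=5: fresh scan; Z[5]=5 extend→box=[5,10)
i=6: min(r-i=4, Z[1]=1)=1; Z[6]=1
i=7: min(r-i=3, Z[2]=0)=0; Z[7]=0
i=8: min(r-i=2, Z[3]=1)=1; Z[8]=1
i=9: min(r-i=1, Z[4]=0)=0; Z[9]=0
i=10: fresh scan; Z[10]=0
i=11: fresh scan; Z[11]=0
i=12: fresh scan; Z[12]=2 extend→box=[12,14)
i=13: min(r-i=1, Z[1]=1)=1; Z[13]=2 extend→box=[13,15)
i=14: min(r-i=1, Z[1]=1)=1; Z[14]=1
i=15: fresh scan; Z[15]=0
i=16: fresh scan; Z[16]=2 extend→box=[16,18)
i=17: min(r-i=1, Z[1]=1)=1; Z[17]=4 extend→box=[17,21)
i=18: min(r-i=3, Z[1]=1)=1; Z[18]=1
i=19: min(r-i=2, Z[2]=0)=0; Z[19]=0
i=20: min(r-i=1, Z[3]=1)=1; Z[20]=1
i=21: fresh scan; Z[21]=0
i=22: fresh scan; Z[22]=0
i=23: fresh scan; Z[23]=0
i=24: fresh scan; Z[24]=0
i=25: fresh scan; Z[25]=1 extend→box=[25,26)
i=26: fresh scan; Z[26]=0
i=27: fresh scan; Z[27]=3 extend→box=[27,30)
i=28: min(r-i=2, Z[1]=1)=1; Z[28]=1
i=29: min(r-i=1, Z[2]=0)=0; Z[29]=0
i=30: fresh scan; Z[30]=0
i=31: fresh scan; Z[31]=0

[32, 1, 0, 1, 0, 5, 1, 0, 1, 0, 0, 0, 2, 2, 1, 0, 2, 4, 1, 0, 1, 0, 0, 0, 0, 1, 0, 3, 1, 0, 0, 0]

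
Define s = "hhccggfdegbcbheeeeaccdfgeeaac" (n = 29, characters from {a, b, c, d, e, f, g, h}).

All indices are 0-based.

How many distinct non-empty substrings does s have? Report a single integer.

406

sorted suffixes:
  #0 SA[0]=26  'aac'
  #1 SA[1]=27  'ac'
  #2 SA[2]=18  'accdfgeeaac'
  #3 SA[3]=10  'bcbheeeeaccdfgeeaac'
  #4 SA[4]=12  'bheeeeaccdfgeeaac'
  #5 SA[5]=28  'c'
  #6 SA[6]=11  'cbheeeeaccdfgeeaac'
  #7 SA[7]=19  'ccdfgeeaac'
  #8 SA[8]=2  'ccggfdegbcbheeeeaccdfgeeaac'
  #9 SA[9]=20  'cdfgeeaac'
  #10 SA[10]=3  'cggfdegbcbheeeeaccdfgeeaac'
  #11 SA[11]=7  'degbcbheeeeaccdfgeeaac'
  #12 SA[12]=21  'dfgeeaac'
  #13 SA[13]=25  'eaac'
  #14 SA[14]=17  'eaccdfgeeaac'
  #15 SA[15]=24  'eeaac'
  #16 SA[16]=16  'eeaccdfgeeaac'
  #17 SA[17]=15  'eeeaccdfgeeaac'
  #18 SA[18]=14  'eeeeaccdfgeeaac'
  #19 SA[19]=8  'egbcbheeeeaccdfgeeaac'
  #20 SA[20]=6  'fdegbcbheeeeaccdfgeeaac'
  #21 SA[21]=22  'fgeeaac'
  #22 SA[22]=9  'gbcbheeeeaccdfgeeaac'
  #23 SA[23]=23  'geeaac'
  #24 SA[24]=5  'gfdegbcbheeeeaccdfgeeaac'
  #25 SA[25]=4  'ggfdegbcbheeeeaccdfgeeaac'
  #26 SA[26]=1  'hccggfdegbcbheeeeaccdfgeeaac'
  #27 SA[27]=13  'heeeeaccdfgeeaac'
  #28 SA[28]=0  'hhccggfdegbcbheeeeaccdfgeeaac'

SA = [26, 27, 18, 10, 12, 28, 11, 19, 2, 20, 3, 7, 21, 25, 17, 24, 16, 15, 14, 8, 6, 22, 9, 23, 5, 4, 1, 13, 0]
i: (SA[i-1],SA[i]) lcp shared
  1: (26,27) 1 'a'
  2: (27,18) 2 'ac'
  3: (18,10) 0 ''
  4: (10,12) 1 'b'
  5: (12,28) 0 ''
  6: (28,11) 1 'c'
  7: (11,19) 1 'c'
  8: (19,2) 2 'cc'
  9: (2,20) 1 'c'
  10: (20,3) 1 'c'
  11: (3,7) 0 ''
  12: (7,21) 1 'd'
  13: (21,25) 0 ''
  14: (25,17) 2 'ea'
  15: (17,24) 1 'e'
  16: (24,16) 3 'eea'
  17: (16,15) 2 'ee'
  18: (15,14) 3 'eee'
  19: (14,8) 1 'e'
  20: (8,6) 0 ''
  21: (6,22) 1 'f'
  22: (22,9) 0 ''
  23: (9,23) 1 'g'
  24: (23,5) 1 'g'
  25: (5,4) 1 'g'
  26: (4,1) 0 ''
  27: (1,13) 1 'h'
  28: (13,0) 1 'h'

n(n+1)/2 = 29·30/2 = 435
Σ LCP = 0 + 1 + 2 + 0 + 1 + 0 + 1 + 1 + 2 + 1 + 1 + 0 + 1 + 0 + 2 + 1 + 3 + 2 + 3 + 1 + 0 + 1 + 0 + 1 + 1 + 1 + 0 + 1 + 1 = 29
distinct = 435 − 29 = 406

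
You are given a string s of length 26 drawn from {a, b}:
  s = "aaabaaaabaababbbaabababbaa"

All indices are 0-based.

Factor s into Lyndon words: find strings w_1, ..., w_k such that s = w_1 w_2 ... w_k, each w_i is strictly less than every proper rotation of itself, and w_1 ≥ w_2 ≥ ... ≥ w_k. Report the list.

["aaab", "aaaabaababbbaabababb", "a", "a"]

emit factor 1: 'aaab' (i=0, period=4)
emit factor 2: 'aaaabaababbbaabababb' (i=4, period=20)
emit factor 3: 'a' (i=24, period=1)
emit factor 4: 'a' (i=25, period=1)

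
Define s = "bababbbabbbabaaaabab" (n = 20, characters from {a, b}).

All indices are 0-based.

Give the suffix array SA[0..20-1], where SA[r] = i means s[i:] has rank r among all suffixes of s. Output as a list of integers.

[13, 14, 15, 18, 11, 16, 1, 7, 3, 19, 12, 17, 10, 0, 6, 2, 9, 5, 8, 4]

rank→(start, suffix):
  0 → (13, 'aaaabab')
  1 → (14, 'aaabab')
  2 → (15, 'aabab')
  3 → (18, 'ab')
  4 → (11, 'abaaaabab')
  5 → (16, 'abab')
  6 → (1, 'ababbbabbbabaaaabab')
  7 → (7, 'abbbabaaaabab')
  8 → (3, 'abbbabbbabaaaabab')
  9 → (19, 'b')
  10 → (12, 'baaaabab')
  11 → (17, 'bab')
  12 → (10, 'babaaaabab')
  13 → (0, 'bababbbabbbabaaaabab')
  14 → (6, 'babbbabaaaabab')
  15 → (2, 'babbbabbbabaaaabab')
  16 → (9, 'bbabaaaabab')
  17 → (5, 'bbabbbabaaaabab')
  18 → (8, 'bbbabaaaabab')
  19 → (4, 'bbbabbbabaaaabab')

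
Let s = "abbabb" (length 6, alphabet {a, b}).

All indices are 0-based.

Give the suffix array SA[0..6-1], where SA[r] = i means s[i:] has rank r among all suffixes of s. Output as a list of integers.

[3, 0, 5, 2, 4, 1]

sorted suffixes:
  #0 SA[0]=3  'abb'
  #1 SA[1]=0  'abbabb'
  #2 SA[2]=5  'b'
  #3 SA[3]=2  'babb'
  #4 SA[4]=4  'bb'
  #5 SA[5]=1  'bbabb'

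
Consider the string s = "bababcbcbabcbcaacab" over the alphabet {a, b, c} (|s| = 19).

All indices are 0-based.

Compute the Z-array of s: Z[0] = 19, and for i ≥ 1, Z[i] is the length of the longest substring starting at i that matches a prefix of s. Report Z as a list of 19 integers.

[19, 0, 3, 0, 1, 0, 1, 0, 3, 0, 1, 0, 1, 0, 0, 0, 0, 0, 1]

Z[0]=19
i=1: outside box; Z[1]=0
i=2: outside box; Z[2]=3 grow→box=[2,5)
i=3: min(r-i=2, Z[1]=0)=0; Z[3]=0
i=4: min(r-i=1, Z[2]=3)=1; Z[4]=1
i=5: outside box; Z[5]=0
i=6: outside box; Z[6]=1 grow→box=[6,7)
i=7: outside box; Z[7]=0
i=8: outside box; Z[8]=3 grow→box=[8,11)
i=9: min(r-i=2, Z[1]=0)=0; Z[9]=0
i=10: min(r-i=1, Z[2]=3)=1; Z[10]=1
i=11: outside box; Z[11]=0
i=12: outside box; Z[12]=1 grow→box=[12,13)
i=13: outside box; Z[13]=0
i=14: outside box; Z[14]=0
i=15: outside box; Z[15]=0
i=16: outside box; Z[16]=0
i=17: outside box; Z[17]=0
i=18: outside box; Z[18]=1 grow→box=[18,19)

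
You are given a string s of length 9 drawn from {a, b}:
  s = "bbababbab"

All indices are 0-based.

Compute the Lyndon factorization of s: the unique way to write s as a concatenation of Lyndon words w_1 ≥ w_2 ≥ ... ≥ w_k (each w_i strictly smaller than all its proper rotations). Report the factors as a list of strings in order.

["b", "b", "ababb", "ab"]

emit factor 1: 'b' (i=0, period=1)
emit factor 2: 'b' (i=1, period=1)
emit factor 3: 'ababb' (i=2, period=5)
emit factor 4: 'ab' (i=7, period=2)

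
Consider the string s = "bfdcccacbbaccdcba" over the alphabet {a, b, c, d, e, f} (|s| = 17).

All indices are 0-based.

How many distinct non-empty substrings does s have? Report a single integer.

rank | idx | suffix
   0 |  16 | a
   1 |   6 | acbbaccdcba
   2 |  10 | accdcba
   3 |  15 | ba
   4 |   9 | baccdcba
   5 |   8 | bbaccdcba
   6 |   0 | bfdcccacbbaccdcba
   7 |   5 | cacbbaccdcba
   8 |  14 | cba
   9 |   7 | cbbaccdcba
  10 |   4 | ccacbbaccdcba
  11 |   3 | cccacbbaccdcba
  12 |  11 | ccdcba
  13 |  12 | cdcba
  14 |  13 | dcba
  15 |   2 | dcccacbbaccdcba
  16 |   1 | fdcccacbbaccdcba

SA = [16, 6, 10, 15, 9, 8, 0, 5, 14, 7, 4, 3, 11, 12, 13, 2, 1]
rank  pair      lcp
   1  s[16:],s[6:]  1  'a'
   2  s[6:],s[10:]  2  'ac'
   3  s[10:],s[15:]  0  ''
   4  s[15:],s[9:]  2  'ba'
   5  s[9:],s[8:]  1  'b'
   6  s[8:],s[0:]  1  'b'
   7  s[0:],s[5:]  0  ''
   8  s[5:],s[14:]  1  'c'
   9  s[14:],s[7:]  2  'cb'
  10  s[7:],s[4:]  1  'c'
  11  s[4:],s[3:]  2  'cc'
  12  s[3:],s[11:]  2  'cc'
  13  s[11:],s[12:]  1  'c'
  14  s[12:],s[13:]  0  ''
  15  s[13:],s[2:]  2  'dc'
  16  s[2:],s[1:]  0  ''

n(n+1)/2 = 17·18/2 = 153
Σ LCP = 0 + 1 + 2 + 0 + 2 + 1 + 1 + 0 + 1 + 2 + 1 + 2 + 2 + 1 + 0 + 2 + 0 = 18
distinct = 153 − 18 = 135

135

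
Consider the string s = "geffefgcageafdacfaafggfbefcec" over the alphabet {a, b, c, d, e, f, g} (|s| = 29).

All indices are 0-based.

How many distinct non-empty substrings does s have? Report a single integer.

408

rank | idx | suffix
   0 |  17 | aafggfbefcec
   1 |  14 | acfaafggfbefcec
   2 |  11 | afdacfaafggfbefcec
   3 |  18 | afggfbefcec
   4 |   8 | ageafdacfaafggfbefcec
   5 |  23 | befcec
   6 |  28 | c
   7 |   7 | cageafdacfaafggfbefcec
   8 |  26 | cec
   9 |  15 | cfaafggfbefcec
  10 |  13 | dacfaafggfbefcec
  11 |  10 | eafdacfaafggfbefcec
  12 |  27 | ec
  13 |  24 | efcec
  14 |   1 | effefgcageafdacfaafggfbefcec
  15 |   4 | efgcageafdacfaafggfbefcec
  16 |  16 | faafggfbefcec
  17 |  22 | fbefcec
  18 |  25 | fcec
  19 |  12 | fdacfaafggfbefcec
  20 |   3 | fefgcageafdacfaafggfbefcec
  21 |   2 | ffefgcageafdacfaafggfbefcec
  22 |   5 | fgcageafdacfaafggfbefcec
  23 |  19 | fggfbefcec
  24 |   6 | gcageafdacfaafggfbefcec
  25 |   9 | geafdacfaafggfbefcec
  26 |   0 | geffefgcageafdacfaafggfbefcec
  27 |  21 | gfbefcec
  28 |  20 | ggfbefcec

SA = [17, 14, 11, 18, 8, 23, 28, 7, 26, 15, 13, 10, 27, 24, 1, 4, 16, 22, 25, 12, 3, 2, 5, 19, 6, 9, 0, 21, 20]
[i] adj suffixes → lcp
  [1] 17/14 → 1 ('a')
  [2] 14/11 → 1 ('a')
  [3] 11/18 → 2 ('af')
  [4] 18/8 → 1 ('a')
  [5] 8/23 → 0 ('')
  [6] 23/28 → 0 ('')
  [7] 28/7 → 1 ('c')
  [8] 7/26 → 1 ('c')
  [9] 26/15 → 1 ('c')
  [10] 15/13 → 0 ('')
  [11] 13/10 → 0 ('')
  [12] 10/27 → 1 ('e')
  [13] 27/24 → 1 ('e')
  [14] 24/1 → 2 ('ef')
  [15] 1/4 → 2 ('ef')
  [16] 4/16 → 0 ('')
  [17] 16/22 → 1 ('f')
  [18] 22/25 → 1 ('f')
  [19] 25/12 → 1 ('f')
  [20] 12/3 → 1 ('f')
  [21] 3/2 → 1 ('f')
  [22] 2/5 → 1 ('f')
  [23] 5/19 → 2 ('fg')
  [24] 19/6 → 0 ('')
  [25] 6/9 → 1 ('g')
  [26] 9/0 → 2 ('ge')
  [27] 0/21 → 1 ('g')
  [28] 21/20 → 1 ('g')

n(n+1)/2 = 29·30/2 = 435
Σ LCP = 0 + 1 + 1 + 2 + 1 + 0 + 0 + 1 + 1 + 1 + 0 + 0 + 1 + 1 + 2 + 2 + 0 + 1 + 1 + 1 + 1 + 1 + 1 + 2 + 0 + 1 + 2 + 1 + 1 = 27
distinct = 435 − 27 = 408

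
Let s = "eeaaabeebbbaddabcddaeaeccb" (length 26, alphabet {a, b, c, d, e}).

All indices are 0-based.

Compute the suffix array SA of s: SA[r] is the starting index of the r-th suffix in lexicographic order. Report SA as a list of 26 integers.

[2, 3, 14, 4, 11, 19, 21, 25, 10, 9, 8, 15, 5, 24, 23, 16, 13, 18, 12, 17, 1, 20, 7, 22, 0, 6]

rank | idx | suffix
   0 |   2 | aaabeebbbaddabcddaeaeccb
   1 |   3 | aabeebbbaddabcddaeaeccb
   2 |  14 | abcddaeaeccb
   3 |   4 | abeebbbaddabcddaeaeccb
   4 |  11 | addabcddaeaeccb
   5 |  19 | aeaeccb
   6 |  21 | aeccb
   7 |  25 | b
   8 |  10 | baddabcddaeaeccb
   9 |   9 | bbaddabcddaeaeccb
  10 |   8 | bbbaddabcddaeaeccb
  11 |  15 | bcddaeaeccb
  12 |   5 | beebbbaddabcddaeaeccb
  13 |  24 | cb
  14 |  23 | ccb
  15 |  16 | cddaeaeccb
  16 |  13 | dabcddaeaeccb
  17 |  18 | daeaeccb
  18 |  12 | ddabcddaeaeccb
  19 |  17 | ddaeaeccb
  20 |   1 | eaaabeebbbaddabcddaeaeccb
  21 |  20 | eaeccb
  22 |   7 | ebbbaddabcddaeaeccb
  23 |  22 | eccb
  24 |   0 | eeaaabeebbbaddabcddaeaeccb
  25 |   6 | eebbbaddabcddaeaeccb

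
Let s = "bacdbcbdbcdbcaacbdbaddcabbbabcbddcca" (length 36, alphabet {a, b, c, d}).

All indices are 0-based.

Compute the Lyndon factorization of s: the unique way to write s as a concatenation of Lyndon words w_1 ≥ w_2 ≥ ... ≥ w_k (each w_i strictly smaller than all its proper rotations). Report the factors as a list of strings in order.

emit factor 1: 'b' (i=0, period=1)
emit factor 2: 'acdbcbdbcdbc' (i=1, period=12)
emit factor 3: 'aacbdbaddcabbbabcbddcc' (i=13, period=22)
emit factor 4: 'a' (i=35, period=1)

["b", "acdbcbdbcdbc", "aacbdbaddcabbbabcbddcc", "a"]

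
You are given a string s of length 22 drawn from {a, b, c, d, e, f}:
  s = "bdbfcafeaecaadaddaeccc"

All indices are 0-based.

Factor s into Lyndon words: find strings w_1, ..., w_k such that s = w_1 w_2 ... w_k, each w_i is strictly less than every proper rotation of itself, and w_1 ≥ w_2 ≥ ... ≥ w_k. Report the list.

emit factor 1: 'bdbfc' (i=0, period=5)
emit factor 2: 'afe' (i=5, period=3)
emit factor 3: 'aec' (i=8, period=3)
emit factor 4: 'aadaddaeccc' (i=11, period=11)

["bdbfc", "afe", "aec", "aadaddaeccc"]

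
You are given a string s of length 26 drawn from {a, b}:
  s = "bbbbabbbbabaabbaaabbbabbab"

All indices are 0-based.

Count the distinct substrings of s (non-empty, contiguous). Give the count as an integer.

rank→(start, suffix):
  0 → (15, 'aaabbbabbab')
  1 → (11, 'aabbaaabbbabbab')
  2 → (16, 'aabbbabbab')
  3 → (24, 'ab')
  4 → (9, 'abaabbaaabbbabbab')
  5 → (12, 'abbaaabbbabbab')
  6 → (21, 'abbab')
  7 → (17, 'abbbabbab')
  8 → (4, 'abbbbabaabbaaabbbabbab')
  9 → (25, 'b')
  10 → (14, 'baaabbbabbab')
  11 → (10, 'baabbaaabbbabbab')
  12 → (23, 'bab')
  13 → (8, 'babaabbaaabbbabbab')
  14 → (20, 'babbab')
  15 → (3, 'babbbbabaabbaaabbbabbab')
  16 → (13, 'bbaaabbbabbab')
  17 → (22, 'bbab')
  18 → (7, 'bbabaabbaaabbbabbab')
  19 → (19, 'bbabbab')
  20 → (2, 'bbabbbbabaabbaaabbbabbab')
  21 → (6, 'bbbabaabbaaabbbabbab')
  22 → (18, 'bbbabbab')
  23 → (1, 'bbbabbbbabaabbaaabbbabbab')
  24 → (5, 'bbbbabaabbaaabbbabbab')
  25 → (0, 'bbbbabbbbabaabbaaabbbabbab')

SA = [15, 11, 16, 24, 9, 12, 21, 17, 4, 25, 14, 10, 23, 8, 20, 3, 13, 22, 7, 19, 2, 6, 18, 1, 5, 0]
i: (SA[i-1],SA[i]) lcp shared
  1: (15,11) 2 'aa'
  2: (11,16) 4 'aabb'
  3: (16,24) 1 'a'
  4: (24,9) 2 'ab'
  5: (9,12) 2 'ab'
  6: (12,21) 4 'abba'
  7: (21,17) 3 'abb'
  8: (17,4) 4 'abbb'
  9: (4,25) 0 ''
  10: (25,14) 1 'b'
  11: (14,10) 3 'baa'
  12: (10,23) 2 'ba'
  13: (23,8) 3 'bab'
  14: (8,20) 3 'bab'
  15: (20,3) 4 'babb'
  16: (3,13) 1 'b'
  17: (13,22) 3 'bba'
  18: (22,7) 4 'bbab'
  19: (7,19) 4 'bbab'
  20: (19,2) 5 'bbabb'
  21: (2,6) 2 'bb'
  22: (6,18) 5 'bbbab'
  23: (18,1) 6 'bbbabb'
  24: (1,5) 3 'bbb'
  25: (5,0) 6 'bbbbab'

n(n+1)/2 = 26·27/2 = 351
Σ LCP = 0 + 2 + 4 + 1 + 2 + 2 + 4 + 3 + 4 + 0 + 1 + 3 + 2 + 3 + 3 + 4 + 1 + 3 + 4 + 4 + 5 + 2 + 5 + 6 + 3 + 6 = 77
distinct = 351 − 77 = 274

274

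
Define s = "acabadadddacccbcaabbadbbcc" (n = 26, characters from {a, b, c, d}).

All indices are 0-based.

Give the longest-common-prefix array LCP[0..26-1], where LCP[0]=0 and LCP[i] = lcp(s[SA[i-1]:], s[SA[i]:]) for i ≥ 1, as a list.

[0, 1, 2, 1, 2, 1, 2, 2, 0, 3, 1, 2, 1, 2, 0, 1, 2, 1, 1, 2, 2, 0, 2, 1, 1, 2]

sorted suffixes:
  #0 SA[0]=16  'aabbadbbcc'
  #1 SA[1]=2  'abadadddacccbcaabbadbbcc'
  #2 SA[2]=17  'abbadbbcc'
  #3 SA[3]=0  'acabadadddacccbcaabbadbbcc'
  #4 SA[4]=10  'acccbcaabbadbbcc'
  #5 SA[5]=4  'adadddacccbcaabbadbbcc'
  #6 SA[6]=20  'adbbcc'
  #7 SA[7]=6  'adddacccbcaabbadbbcc'
  #8 SA[8]=3  'badadddacccbcaabbadbbcc'
  #9 SA[9]=19  'badbbcc'
  #10 SA[10]=18  'bbadbbcc'
  #11 SA[11]=22  'bbcc'
  #12 SA[12]=14  'bcaabbadbbcc'
  #13 SA[13]=23  'bcc'
  #14 SA[14]=25  'c'
  #15 SA[15]=15  'caabbadbbcc'
  #16 SA[16]=1  'cabadadddacccbcaabbadbbcc'
  #17 SA[17]=13  'cbcaabbadbbcc'
  #18 SA[18]=24  'cc'
  #19 SA[19]=12  'ccbcaabbadbbcc'
  #20 SA[20]=11  'cccbcaabbadbbcc'
  #21 SA[21]=9  'dacccbcaabbadbbcc'
  #22 SA[22]=5  'dadddacccbcaabbadbbcc'
  #23 SA[23]=21  'dbbcc'
  #24 SA[24]=8  'ddacccbcaabbadbbcc'
  #25 SA[25]=7  'dddacccbcaabbadbbcc'

SA = [16, 2, 17, 0, 10, 4, 20, 6, 3, 19, 18, 22, 14, 23, 25, 15, 1, 13, 24, 12, 11, 9, 5, 21, 8, 7]
[i] adj suffixes → lcp
  [1] 16/2 → 1 ('a')
  [2] 2/17 → 2 ('ab')
  [3] 17/0 → 1 ('a')
  [4] 0/10 → 2 ('ac')
  [5] 10/4 → 1 ('a')
  [6] 4/20 → 2 ('ad')
  [7] 20/6 → 2 ('ad')
  [8] 6/3 → 0 ('')
  [9] 3/19 → 3 ('bad')
  [10] 19/18 → 1 ('b')
  [11] 18/22 → 2 ('bb')
  [12] 22/14 → 1 ('b')
  [13] 14/23 → 2 ('bc')
  [14] 23/25 → 0 ('')
  [15] 25/15 → 1 ('c')
  [16] 15/1 → 2 ('ca')
  [17] 1/13 → 1 ('c')
  [18] 13/24 → 1 ('c')
  [19] 24/12 → 2 ('cc')
  [20] 12/11 → 2 ('cc')
  [21] 11/9 → 0 ('')
  [22] 9/5 → 2 ('da')
  [23] 5/21 → 1 ('d')
  [24] 21/8 → 1 ('d')
  [25] 8/7 → 2 ('dd')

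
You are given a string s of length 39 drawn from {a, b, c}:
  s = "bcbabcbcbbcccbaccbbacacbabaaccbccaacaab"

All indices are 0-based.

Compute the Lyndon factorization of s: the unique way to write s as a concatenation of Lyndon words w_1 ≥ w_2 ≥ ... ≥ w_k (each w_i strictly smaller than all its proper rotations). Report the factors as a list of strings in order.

["bc", "b", "abcbcbbcccbaccbbacacb", "ab", "aaccbcc", "aac", "aab"]

emit factor 1: 'bc' (i=0, period=2)
emit factor 2: 'b' (i=2, period=1)
emit factor 3: 'abcbcbbcccbaccbbacacb' (i=3, period=21)
emit factor 4: 'ab' (i=24, period=2)
emit factor 5: 'aaccbcc' (i=26, period=7)
emit factor 6: 'aac' (i=33, period=3)
emit factor 7: 'aab' (i=36, period=3)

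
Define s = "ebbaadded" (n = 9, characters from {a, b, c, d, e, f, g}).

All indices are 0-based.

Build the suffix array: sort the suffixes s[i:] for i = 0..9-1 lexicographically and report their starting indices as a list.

sorted suffixes:
  #0 SA[0]=3  'aadded'
  #1 SA[1]=4  'added'
  #2 SA[2]=2  'baadded'
  #3 SA[3]=1  'bbaadded'
  #4 SA[4]=8  'd'
  #5 SA[5]=5  'dded'
  #6 SA[6]=6  'ded'
  #7 SA[7]=0  'ebbaadded'
  #8 SA[8]=7  'ed'

[3, 4, 2, 1, 8, 5, 6, 0, 7]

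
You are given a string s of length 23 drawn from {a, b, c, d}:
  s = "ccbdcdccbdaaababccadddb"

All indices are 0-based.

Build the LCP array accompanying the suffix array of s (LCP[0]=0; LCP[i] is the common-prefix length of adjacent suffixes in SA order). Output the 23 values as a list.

sorted suffixes:
  #0 SA[0]=10  'aaababccadddb'
  #1 SA[1]=11  'aababccadddb'
  #2 SA[2]=12  'ababccadddb'
  #3 SA[3]=14  'abccadddb'
  #4 SA[4]=18  'adddb'
  #5 SA[5]=22  'b'
  #6 SA[6]=13  'babccadddb'
  #7 SA[7]=15  'bccadddb'
  #8 SA[8]=8  'bdaaababccadddb'
  #9 SA[9]=2  'bdcdccbdaaababccadddb'
  #10 SA[10]=17  'cadddb'
  #11 SA[11]=7  'cbdaaababccadddb'
  #12 SA[12]=1  'cbdcdccbdaaababccadddb'
  #13 SA[13]=16  'ccadddb'
  #14 SA[14]=6  'ccbdaaababccadddb'
  #15 SA[15]=0  'ccbdcdccbdaaababccadddb'
  #16 SA[16]=4  'cdccbdaaababccadddb'
  #17 SA[17]=9  'daaababccadddb'
  #18 SA[18]=21  'db'
  #19 SA[19]=5  'dccbdaaababccadddb'
  #20 SA[20]=3  'dcdccbdaaababccadddb'
  #21 SA[21]=20  'ddb'
  #22 SA[22]=19  'dddb'

SA = [10, 11, 12, 14, 18, 22, 13, 15, 8, 2, 17, 7, 1, 16, 6, 0, 4, 9, 21, 5, 3, 20, 19]
[i] adj suffixes → lcp
  [1] 10/11 → 2 ('aa')
  [2] 11/12 → 1 ('a')
  [3] 12/14 → 2 ('ab')
  [4] 14/18 → 1 ('a')
  [5] 18/22 → 0 ('')
  [6] 22/13 → 1 ('b')
  [7] 13/15 → 1 ('b')
  [8] 15/8 → 1 ('b')
  [9] 8/2 → 2 ('bd')
  [10] 2/17 → 0 ('')
  [11] 17/7 → 1 ('c')
  [12] 7/1 → 3 ('cbd')
  [13] 1/16 → 1 ('c')
  [14] 16/6 → 2 ('cc')
  [15] 6/0 → 4 ('ccbd')
  [16] 0/4 → 1 ('c')
  [17] 4/9 → 0 ('')
  [18] 9/21 → 1 ('d')
  [19] 21/5 → 1 ('d')
  [20] 5/3 → 2 ('dc')
  [21] 3/20 → 1 ('d')
  [22] 20/19 → 2 ('dd')

[0, 2, 1, 2, 1, 0, 1, 1, 1, 2, 0, 1, 3, 1, 2, 4, 1, 0, 1, 1, 2, 1, 2]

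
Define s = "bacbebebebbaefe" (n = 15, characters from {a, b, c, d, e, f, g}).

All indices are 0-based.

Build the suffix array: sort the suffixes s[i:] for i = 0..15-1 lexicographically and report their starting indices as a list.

sorted suffixes:
  #0 SA[0]=1  'acbebebebbaefe'
  #1 SA[1]=11  'aefe'
  #2 SA[2]=0  'bacbebebebbaefe'
  #3 SA[3]=10  'baefe'
  #4 SA[4]=9  'bbaefe'
  #5 SA[5]=7  'bebbaefe'
  #6 SA[6]=5  'bebebbaefe'
  #7 SA[7]=3  'bebebebbaefe'
  #8 SA[8]=2  'cbebebebbaefe'
  #9 SA[9]=14  'e'
  #10 SA[10]=8  'ebbaefe'
  #11 SA[11]=6  'ebebbaefe'
  #12 SA[12]=4  'ebebebbaefe'
  #13 SA[13]=12  'efe'
  #14 SA[14]=13  'fe'

[1, 11, 0, 10, 9, 7, 5, 3, 2, 14, 8, 6, 4, 12, 13]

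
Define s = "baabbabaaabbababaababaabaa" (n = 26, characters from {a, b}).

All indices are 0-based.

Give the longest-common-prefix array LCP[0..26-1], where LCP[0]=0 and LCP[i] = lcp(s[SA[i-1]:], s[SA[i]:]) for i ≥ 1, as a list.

[0, 1, 2, 2, 4, 3, 7, 1, 4, 4, 6, 3, 8, 2, 6, 0, 3, 3, 5, 4, 2, 5, 7, 4, 1, 5]

sorted suffixes:
  #0 SA[0]=25  'a'
  #1 SA[1]=24  'aa'
  #2 SA[2]=7  'aaabbababaababaabaa'
  #3 SA[3]=21  'aabaa'
  #4 SA[4]=16  'aababaabaa'
  #5 SA[5]=1  'aabbabaaabbababaababaabaa'
  #6 SA[6]=8  'aabbababaababaabaa'
  #7 SA[7]=22  'abaa'
  #8 SA[8]=5  'abaaabbababaababaabaa'
  #9 SA[9]=19  'abaabaa'
  #10 SA[10]=14  'abaababaabaa'
  #11 SA[11]=17  'ababaabaa'
  #12 SA[12]=12  'ababaababaabaa'
  #13 SA[13]=2  'abbabaaabbababaababaabaa'
  #14 SA[14]=9  'abbababaababaabaa'
  #15 SA[15]=23  'baa'
  #16 SA[16]=6  'baaabbababaababaabaa'
  #17 SA[17]=20  'baabaa'
  #18 SA[18]=15  'baababaabaa'
  #19 SA[19]=0  'baabbabaaabbababaababaabaa'
  #20 SA[20]=4  'babaaabbababaababaabaa'
  #21 SA[21]=18  'babaabaa'
  #22 SA[22]=13  'babaababaabaa'
  #23 SA[23]=11  'bababaababaabaa'
  #24 SA[24]=3  'bbabaaabbababaababaabaa'
  #25 SA[25]=10  'bbababaababaabaa'

SA = [25, 24, 7, 21, 16, 1, 8, 22, 5, 19, 14, 17, 12, 2, 9, 23, 6, 20, 15, 0, 4, 18, 13, 11, 3, 10]
rank  pair      lcp
   1  s[25:],s[24:]  1  'a'
   2  s[24:],s[7:]  2  'aa'
   3  s[7:],s[21:]  2  'aa'
   4  s[21:],s[16:]  4  'aaba'
   5  s[16:],s[1:]  3  'aab'
   6  s[1:],s[8:]  7  'aabbaba'
   7  s[8:],s[22:]  1  'a'
   8  s[22:],s[5:]  4  'abaa'
   9  s[5:],s[19:]  4  'abaa'
  10  s[19:],s[14:]  6  'abaaba'
  11  s[14:],s[17:]  3  'aba'
  12  s[17:],s[12:]  8  'ababaaba'
  13  s[12:],s[2:]  2  'ab'
  14  s[2:],s[9:]  6  'abbaba'
  15  s[9:],s[23:]  0  ''
  16  s[23:],s[6:]  3  'baa'
  17  s[6:],s[20:]  3  'baa'
  18  s[20:],s[15:]  5  'baaba'
  19  s[15:],s[0:]  4  'baab'
  20  s[0:],s[4:]  2  'ba'
  21  s[4:],s[18:]  5  'babaa'
  22  s[18:],s[13:]  7  'babaaba'
  23  s[13:],s[11:]  4  'baba'
  24  s[11:],s[3:]  1  'b'
  25  s[3:],s[10:]  5  'bbaba'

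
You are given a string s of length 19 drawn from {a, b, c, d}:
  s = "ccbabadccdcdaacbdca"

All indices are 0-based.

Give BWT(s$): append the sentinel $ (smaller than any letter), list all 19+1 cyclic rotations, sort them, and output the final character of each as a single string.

acdbabcacdca$ddccbac

rank  rotation              last
    0  $ccbabadccdcdaacbdca  a
    1  a$ccbabadccdcdaacbdc  c
    2  aacbdca$ccbabadccdcd  d
    3  abadccdcdaacbdca$ccb  b
    4  acbdca$ccbabadccdcda  a
    5  adccdcdaacbdca$ccbab  b
    6  babadccdcdaacbdca$cc  c
    7  badccdcdaacbdca$ccba  a
    8  bdca$ccbabadccdcdaac  c
    9  ca$ccbabadccdcdaacbd  d
   10  cbabadccdcdaacbdca$c  c
   11  cbdca$ccbabadccdcdaa  a
   12  ccbabadccdcdaacbdca$  $
   13  ccdcdaacbdca$ccbabad  d
   14  cdaacbdca$ccbabadccd  d
   15  cdcdaacbdca$ccbabadc  c
   16  daacbdca$ccbabadccdc  c
   17  dca$ccbabadccdcdaacb  b
   18  dccdcdaacbdca$ccbaba  a
   19  dcdaacbdca$ccbabadcc  c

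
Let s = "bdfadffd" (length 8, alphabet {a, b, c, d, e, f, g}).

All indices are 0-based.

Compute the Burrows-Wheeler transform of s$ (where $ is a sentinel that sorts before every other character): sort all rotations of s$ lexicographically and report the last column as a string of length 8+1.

rank  rotation   last
    0  $bdfadffd  d
    1  adffd$bdf  f
    2  bdfadffd$  $
    3  d$bdfadff  f
    4  dfadffd$b  b
    5  dffd$bdfa  a
    6  fadffd$bd  d
    7  fd$bdfadf  f
    8  ffd$bdfad  d

df$fbadfd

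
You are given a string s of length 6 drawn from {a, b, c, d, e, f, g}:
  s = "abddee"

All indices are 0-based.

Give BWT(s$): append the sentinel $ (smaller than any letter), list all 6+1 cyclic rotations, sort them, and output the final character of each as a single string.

e$abded

rank  rotation last
    0  $abddee  e
    1  abddee$  $
    2  bddee$a  a
    3  ddee$ab  b
    4  dee$abd  d
    5  e$abdde  e
    6  ee$abdd  d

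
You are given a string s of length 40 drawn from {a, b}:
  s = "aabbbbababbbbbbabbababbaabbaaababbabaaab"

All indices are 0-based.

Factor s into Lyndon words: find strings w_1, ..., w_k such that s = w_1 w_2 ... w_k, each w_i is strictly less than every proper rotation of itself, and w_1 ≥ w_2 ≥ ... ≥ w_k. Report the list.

["aabbbbababbbbbbabbababb", "aabb", "aaababbab", "aaab"]

emit factor 1: 'aabbbbababbbbbbabbababb' (i=0, period=23)
emit factor 2: 'aabb' (i=23, period=4)
emit factor 3: 'aaababbab' (i=27, period=9)
emit factor 4: 'aaab' (i=36, period=4)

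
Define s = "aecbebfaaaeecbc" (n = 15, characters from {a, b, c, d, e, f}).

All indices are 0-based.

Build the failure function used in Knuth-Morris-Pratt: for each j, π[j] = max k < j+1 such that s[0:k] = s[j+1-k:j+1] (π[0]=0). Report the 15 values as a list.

π[0] = 0
j=1 s[j]='e': π[1]=0 (border '')
j=2 s[j]='c': π[2]=0 (border '')
j=3 s[j]='b': π[3]=0 (border '')
j=4 s[j]='e': π[4]=0 (border '')
j=5 s[j]='b': π[5]=0 (border '')
j=6 s[j]='f': π[6]=0 (border '')
j=7 s[j]='a': π[7]=1 (border 'a')
j=8 s[j]='a': k: 1→0; π[8]=1 (border 'a')
j=9 s[j]='a': k: 1→0; π[9]=1 (border 'a')
j=10 s[j]='e': π[10]=2 (border 'ae')
j=11 s[j]='e': k: 2→0; π[11]=0 (border '')
j=12 s[j]='c': π[12]=0 (border '')
j=13 s[j]='b': π[13]=0 (border '')
j=14 s[j]='c': π[14]=0 (border '')

[0, 0, 0, 0, 0, 0, 0, 1, 1, 1, 2, 0, 0, 0, 0]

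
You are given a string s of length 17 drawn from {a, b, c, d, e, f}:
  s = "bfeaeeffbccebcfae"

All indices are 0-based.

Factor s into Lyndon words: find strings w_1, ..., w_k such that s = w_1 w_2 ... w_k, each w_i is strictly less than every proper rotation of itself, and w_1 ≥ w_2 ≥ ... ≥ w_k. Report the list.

["bfe", "aeeffbccebcf", "ae"]

emit factor 1: 'bfe' (i=0, period=3)
emit factor 2: 'aeeffbccebcf' (i=3, period=12)
emit factor 3: 'ae' (i=15, period=2)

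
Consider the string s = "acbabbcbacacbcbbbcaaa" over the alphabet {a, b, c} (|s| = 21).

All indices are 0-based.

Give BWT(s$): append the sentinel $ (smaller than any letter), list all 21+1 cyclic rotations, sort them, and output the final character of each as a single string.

aaacbb$ccccbabbcbaabba

rank  rotation                last
    0  $acbabbcbacacbcbbbcaaa  a
    1  a$acbabbcbacacbcbbbcaa  a
    2  aa$acbabbcbacacbcbbbca  a
    3  aaa$acbabbcbacacbcbbbc  c
    4  abbcbacacbcbbbcaaa$acb  b
    5  acacbcbbbcaaa$acbabbcb  b
    6  acbabbcbacacbcbbbcaaa$  $
    7  acbcbbbcaaa$acbabbcbac  c
    8  babbcbacacbcbbbcaaa$ac  c
    9  bacacbcbbbcaaa$acbabbc  c
   10  bbbcaaa$acbabbcbacacbc  c
   11  bbcaaa$acbabbcbacacbcb  b
   12  bbcbacacbcbbbcaaa$acba  a
   13  bcaaa$acbabbcbacacbcbb  b
   14  bcbacacbcbbbcaaa$acbab  b
   15  bcbbbcaaa$acbabbcbacac  c
   16  caaa$acbabbcbacacbcbbb  b
   17  cacbcbbbcaaa$acbabbcba  a
   18  cbabbcbacacbcbbbcaaa$a  a
   19  cbacacbcbbbcaaa$acbabb  b
   20  cbbbcaaa$acbabbcbacacb  b
   21  cbcbbbcaaa$acbabbcbaca  a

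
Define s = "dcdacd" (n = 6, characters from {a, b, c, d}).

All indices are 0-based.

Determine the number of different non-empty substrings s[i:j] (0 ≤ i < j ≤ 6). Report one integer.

17

sorted suffixes:
  #0 SA[0]=3  'acd'
  #1 SA[1]=4  'cd'
  #2 SA[2]=1  'cdacd'
  #3 SA[3]=5  'd'
  #4 SA[4]=2  'dacd'
  #5 SA[5]=0  'dcdacd'

SA = [3, 4, 1, 5, 2, 0]
i: (SA[i-1],SA[i]) lcp shared
  1: (3,4) 0 ''
  2: (4,1) 2 'cd'
  3: (1,5) 0 ''
  4: (5,2) 1 'd'
  5: (2,0) 1 'd'

n(n+1)/2 = 6·7/2 = 21
Σ LCP = 0 + 0 + 2 + 0 + 1 + 1 = 4
distinct = 21 − 4 = 17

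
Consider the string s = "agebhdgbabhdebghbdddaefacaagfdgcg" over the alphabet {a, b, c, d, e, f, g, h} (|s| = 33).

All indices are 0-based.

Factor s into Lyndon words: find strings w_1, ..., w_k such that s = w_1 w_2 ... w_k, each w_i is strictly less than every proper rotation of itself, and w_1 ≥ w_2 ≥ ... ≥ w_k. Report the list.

emit factor 1: 'agebhdgb' (i=0, period=8)
emit factor 2: 'abhdebghbdddaefac' (i=8, period=17)
emit factor 3: 'aagfdgcg' (i=25, period=8)

["agebhdgb", "abhdebghbdddaefac", "aagfdgcg"]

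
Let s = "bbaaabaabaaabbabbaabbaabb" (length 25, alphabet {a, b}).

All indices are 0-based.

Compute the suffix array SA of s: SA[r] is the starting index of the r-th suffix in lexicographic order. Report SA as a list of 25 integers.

[2, 9, 6, 3, 21, 17, 10, 7, 4, 22, 18, 14, 11, 24, 1, 8, 5, 20, 16, 13, 23, 0, 19, 15, 12]

sorted suffixes:
  #0 SA[0]=2  'aaabaabaaabbabbaabbaabb'
  #1 SA[1]=9  'aaabbabbaabbaabb'
  #2 SA[2]=6  'aabaaabbabbaabbaabb'
  #3 SA[3]=3  'aabaabaaabbabbaabbaabb'
  #4 SA[4]=21  'aabb'
  #5 SA[5]=17  'aabbaabb'
  #6 SA[6]=10  'aabbabbaabbaabb'
  #7 SA[7]=7  'abaaabbabbaabbaabb'
  #8 SA[8]=4  'abaabaaabbabbaabbaabb'
  #9 SA[9]=22  'abb'
  #10 SA[10]=18  'abbaabb'
  #11 SA[11]=14  'abbaabbaabb'
  #12 SA[12]=11  'abbabbaabbaabb'
  #13 SA[13]=24  'b'
  #14 SA[14]=1  'baaabaabaaabbabbaabbaabb'
  #15 SA[15]=8  'baaabbabbaabbaabb'
  #16 SA[16]=5  'baabaaabbabbaabbaabb'
  #17 SA[17]=20  'baabb'
  #18 SA[18]=16  'baabbaabb'
  #19 SA[19]=13  'babbaabbaabb'
  #20 SA[20]=23  'bb'
  #21 SA[21]=0  'bbaaabaabaaabbabbaabbaabb'
  #22 SA[22]=19  'bbaabb'
  #23 SA[23]=15  'bbaabbaabb'
  #24 SA[24]=12  'bbabbaabbaabb'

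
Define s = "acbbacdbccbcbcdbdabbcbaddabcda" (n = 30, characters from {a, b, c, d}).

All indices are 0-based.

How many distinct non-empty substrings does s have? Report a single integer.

sorted suffixes:
  #0 SA[0]=29  'a'
  #1 SA[1]=17  'abbcbaddabcda'
  #2 SA[2]=25  'abcda'
  #3 SA[3]=0  'acbbacdbccbcbcdbdabbcbaddabcda'
  #4 SA[4]=4  'acdbccbcbcdbdabbcbaddabcda'
  #5 SA[5]=22  'addabcda'
  #6 SA[6]=3  'bacdbccbcbcdbdabbcbaddabcda'
  #7 SA[7]=21  'baddabcda'
  #8 SA[8]=2  'bbacdbccbcbcdbdabbcbaddabcda'
  #9 SA[9]=18  'bbcbaddabcda'
  #10 SA[10]=19  'bcbaddabcda'
  #11 SA[11]=10  'bcbcdbdabbcbaddabcda'
  #12 SA[12]=7  'bccbcbcdbdabbcbaddabcda'
  #13 SA[13]=26  'bcda'
  #14 SA[14]=12  'bcdbdabbcbaddabcda'
  #15 SA[15]=15  'bdabbcbaddabcda'
  #16 SA[16]=20  'cbaddabcda'
  #17 SA[17]=1  'cbbacdbccbcbcdbdabbcbaddabcda'
  #18 SA[18]=9  'cbcbcdbdabbcbaddabcda'
  #19 SA[19]=11  'cbcdbdabbcbaddabcda'
  #20 SA[20]=8  'ccbcbcdbdabbcbaddabcda'
  #21 SA[21]=27  'cda'
  #22 SA[22]=5  'cdbccbcbcdbdabbcbaddabcda'
  #23 SA[23]=13  'cdbdabbcbaddabcda'
  #24 SA[24]=28  'da'
  #25 SA[25]=16  'dabbcbaddabcda'
  #26 SA[26]=24  'dabcda'
  #27 SA[27]=6  'dbccbcbcdbdabbcbaddabcda'
  #28 SA[28]=14  'dbdabbcbaddabcda'
  #29 SA[29]=23  'ddabcda'

SA = [29, 17, 25, 0, 4, 22, 3, 21, 2, 18, 19, 10, 7, 26, 12, 15, 20, 1, 9, 11, 8, 27, 5, 13, 28, 16, 24, 6, 14, 23]
rank  pair      lcp
   1  s[29:],s[17:]  1  'a'
   2  s[17:],s[25:]  2  'ab'
   3  s[25:],s[0:]  1  'a'
   4  s[0:],s[4:]  2  'ac'
   5  s[4:],s[22:]  1  'a'
   6  s[22:],s[3:]  0  ''
   7  s[3:],s[21:]  2  'ba'
   8  s[21:],s[2:]  1  'b'
   9  s[2:],s[18:]  2  'bb'
  10  s[18:],s[19:]  1  'b'
  11  s[19:],s[10:]  3  'bcb'
  12  s[10:],s[7:]  2  'bc'
  13  s[7:],s[26:]  2  'bc'
  14  s[26:],s[12:]  3  'bcd'
  15  s[12:],s[15:]  1  'b'
  16  s[15:],s[20:]  0  ''
  17  s[20:],s[1:]  2  'cb'
  18  s[1:],s[9:]  2  'cb'
  19  s[9:],s[11:]  3  'cbc'
  20  s[11:],s[8:]  1  'c'
  21  s[8:],s[27:]  1  'c'
  22  s[27:],s[5:]  2  'cd'
  23  s[5:],s[13:]  3  'cdb'
  24  s[13:],s[28:]  0  ''
  25  s[28:],s[16:]  2  'da'
  26  s[16:],s[24:]  3  'dab'
  27  s[24:],s[6:]  1  'd'
  28  s[6:],s[14:]  2  'db'
  29  s[14:],s[23:]  1  'd'

n(n+1)/2 = 30·31/2 = 465
Σ LCP = 0 + 1 + 2 + 1 + 2 + 1 + 0 + 2 + 1 + 2 + 1 + 3 + 2 + 2 + 3 + 1 + 0 + 2 + 2 + 3 + 1 + 1 + 2 + 3 + 0 + 2 + 3 + 1 + 2 + 1 = 47
distinct = 465 − 47 = 418

418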